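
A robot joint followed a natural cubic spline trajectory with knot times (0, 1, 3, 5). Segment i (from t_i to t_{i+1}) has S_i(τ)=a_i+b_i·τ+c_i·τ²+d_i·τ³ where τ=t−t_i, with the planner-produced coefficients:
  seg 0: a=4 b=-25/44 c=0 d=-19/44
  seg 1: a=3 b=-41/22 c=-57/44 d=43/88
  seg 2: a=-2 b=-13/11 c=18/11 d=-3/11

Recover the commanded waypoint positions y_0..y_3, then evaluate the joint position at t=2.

y_0=4 y_1=3 y_2=-2 y_3=0
S(2) = 29/88

y_0 = S_0(0) = a_0 = 4
y_1 = S_1(0) = a_1 = 3
y_2 = S_2(0) = a_2 = -2
y_3 = S_2(2) = 0
t_q=2 is in segment 1 (τ=1); S_1(τ)=29/88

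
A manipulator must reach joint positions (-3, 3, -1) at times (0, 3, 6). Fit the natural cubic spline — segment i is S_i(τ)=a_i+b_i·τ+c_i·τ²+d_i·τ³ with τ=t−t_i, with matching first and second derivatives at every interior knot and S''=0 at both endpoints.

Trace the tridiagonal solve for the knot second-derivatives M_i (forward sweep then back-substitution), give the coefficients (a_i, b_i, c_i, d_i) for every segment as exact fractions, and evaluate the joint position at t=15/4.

Δ: Δ0=2, Δ1=-4/3
row 1: diag=12, rhs=-20; c'=1/4, d'=-5/3
back: M1=-5/3
M: M0=0, M1=-5/3, M2=0
seg 0: a=-3, c=M0/2=0, d=(M1−M0)/(6·3)=-5/54, b=Δ0−h0·(2M0+M1)/6=17/6
seg 1: a=3, c=M1/2=-5/6, d=(M2−M1)/(6·3)=5/54, b=Δ1−h1·(2M1+M2)/6=1/3
t_q=15/4 → seg 1, τ=3/4; S=3+1/3·τ+-5/6·τ²+5/54·τ³=361/128

  seg 0: a=-3 b=17/6 c=0 d=-5/54
  seg 1: a=3 b=1/3 c=-5/6 d=5/54
S(15/4) = 361/128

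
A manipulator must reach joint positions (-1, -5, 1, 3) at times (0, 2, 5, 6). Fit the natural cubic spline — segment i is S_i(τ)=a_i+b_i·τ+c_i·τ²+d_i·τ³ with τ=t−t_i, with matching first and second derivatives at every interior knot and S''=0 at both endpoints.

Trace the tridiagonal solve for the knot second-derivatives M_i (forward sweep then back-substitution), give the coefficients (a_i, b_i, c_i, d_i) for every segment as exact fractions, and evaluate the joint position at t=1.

Δ: Δ0=-2, Δ1=2, Δ2=2
row 1: diag=10, rhs=24; c'=3/10, d'=12/5
row 2: denom=8−3·3/10=71/10; d'=(0−3·12/5)/(71/10)=-72/71
back: M2=-72/71
back: M1=12/5−3/10·-72/71=192/71
M: M0=0, M1=192/71, M2=-72/71, M3=0
seg 0: a=-1, c=M0/2=0, d=(M1−M0)/(6·2)=16/71, b=Δ0−h0·(2M0+M1)/6=-206/71
seg 1: a=-5, c=M1/2=96/71, d=(M2−M1)/(6·3)=-44/213, b=Δ1−h1·(2M1+M2)/6=-14/71
seg 2: a=1, c=M2/2=-36/71, d=(M3−M2)/(6·1)=12/71, b=Δ2−h2·(2M2+M3)/6=166/71
t_q=1 → seg 0, τ=1; S=-1+-206/71·τ+0·τ²+16/71·τ³=-261/71

  seg 0: a=-1 b=-206/71 c=0 d=16/71
  seg 1: a=-5 b=-14/71 c=96/71 d=-44/213
  seg 2: a=1 b=166/71 c=-36/71 d=12/71
S(1) = -261/71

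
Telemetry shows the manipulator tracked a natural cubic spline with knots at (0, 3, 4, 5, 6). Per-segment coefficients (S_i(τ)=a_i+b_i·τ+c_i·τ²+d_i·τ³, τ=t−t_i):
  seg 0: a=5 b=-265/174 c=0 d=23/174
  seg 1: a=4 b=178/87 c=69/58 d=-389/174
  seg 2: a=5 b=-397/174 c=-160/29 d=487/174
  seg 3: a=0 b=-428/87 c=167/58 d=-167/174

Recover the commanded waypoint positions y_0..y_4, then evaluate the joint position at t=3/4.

y_0=5 y_1=4 y_2=5 y_3=0 y_4=-3
S(3/4) = 14527/3712

y_0 = S_0(0) = a_0 = 5
y_1 = S_1(0) = a_1 = 4
y_2 = S_2(0) = a_2 = 5
y_3 = S_3(0) = a_3 = 0
y_4 = S_3(1) = -3
t_q=3/4 is in segment 0 (τ=3/4); S_0(τ)=14527/3712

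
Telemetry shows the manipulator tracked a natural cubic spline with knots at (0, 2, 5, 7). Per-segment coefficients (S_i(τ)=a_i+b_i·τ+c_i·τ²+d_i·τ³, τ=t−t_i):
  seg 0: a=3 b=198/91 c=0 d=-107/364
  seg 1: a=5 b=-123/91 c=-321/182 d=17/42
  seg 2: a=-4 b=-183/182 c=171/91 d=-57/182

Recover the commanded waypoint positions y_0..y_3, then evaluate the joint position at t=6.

y_0 = S_0(0) = a_0 = 3
y_1 = S_1(0) = a_1 = 5
y_2 = S_2(0) = a_2 = -4
y_3 = S_2(2) = -1
t_q=6 is in segment 2 (τ=1); S_2(τ)=-313/91

y_0=3 y_1=5 y_2=-4 y_3=-1
S(6) = -313/91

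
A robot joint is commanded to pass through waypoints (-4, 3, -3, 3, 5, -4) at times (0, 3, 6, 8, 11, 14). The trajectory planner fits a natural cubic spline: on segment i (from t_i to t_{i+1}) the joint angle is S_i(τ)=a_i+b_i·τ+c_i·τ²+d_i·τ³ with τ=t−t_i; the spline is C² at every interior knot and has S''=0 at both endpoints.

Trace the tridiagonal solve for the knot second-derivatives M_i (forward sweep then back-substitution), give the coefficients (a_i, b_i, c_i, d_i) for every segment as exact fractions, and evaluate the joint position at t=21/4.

Δ: Δ0=7/3, Δ1=-2, Δ2=3, Δ3=2/3, Δ4=-3
row 1: diag=12, rhs=-26; c'=1/4, d'=-13/6
row 2: denom=10−3·1/4=37/4; d'=(30−3·-13/6)/(37/4)=146/37
row 3: denom=10−2·8/37=354/37; d'=(-14−2·146/37)/(354/37)=-135/59
row 4: denom=12−3·37/118=1305/118; d'=(-22−3·-135/59)/(1305/118)=-1786/1305
back: M4=-1786/1305
back: M3=-135/59−37/118·-1786/1305=-2426/1305
back: M2=146/37−8/37·-2426/1305=5674/1305
back: M1=-13/6−1/4·5674/1305=-4246/1305
M: M0=0, M1=-4246/1305, M2=5674/1305, M3=-2426/1305, M4=-1786/1305, M5=0
seg 0: a=-4, c=M0/2=0, d=(M1−M0)/(6·3)=-2123/11745, b=Δ0−h0·(2M0+M1)/6=5168/1305
seg 1: a=3, c=M1/2=-2123/1305, d=(M2−M1)/(6·3)=992/2349, b=Δ1−h1·(2M1+M2)/6=-1201/1305
seg 2: a=-3, c=M2/2=2837/1305, d=(M3−M2)/(6·2)=-15/29, b=Δ2−h2·(2M2+M3)/6=941/1305
seg 3: a=3, c=M3/2=-1213/1305, d=(M4−M3)/(6·3)=64/2349, b=Δ3−h3·(2M3+M4)/6=4189/1305
seg 4: a=5, c=M4/2=-893/1305, d=(M5−M4)/(6·3)=893/11745, b=Δ4−h4·(2M4+M5)/6=-2129/1305
t_q=21/4 → seg 1, τ=9/4; S=3+-1201/1305·τ+-2123/1305·τ²+992/2349·τ³=-5791/2320

  seg 0: a=-4 b=5168/1305 c=0 d=-2123/11745
  seg 1: a=3 b=-1201/1305 c=-2123/1305 d=992/2349
  seg 2: a=-3 b=941/1305 c=2837/1305 d=-15/29
  seg 3: a=3 b=4189/1305 c=-1213/1305 d=64/2349
  seg 4: a=5 b=-2129/1305 c=-893/1305 d=893/11745
S(21/4) = -5791/2320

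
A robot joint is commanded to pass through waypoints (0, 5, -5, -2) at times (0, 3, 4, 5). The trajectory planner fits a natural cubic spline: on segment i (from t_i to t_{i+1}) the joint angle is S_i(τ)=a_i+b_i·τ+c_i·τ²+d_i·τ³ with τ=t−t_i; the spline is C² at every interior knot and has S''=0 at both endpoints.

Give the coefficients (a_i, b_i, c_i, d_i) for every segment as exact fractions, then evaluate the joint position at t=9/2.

Δ: Δ0=5/3, Δ1=-10, Δ2=3
row 1: diag=8, rhs=-70; c'=1/8, d'=-35/4
row 2: denom=4−1·1/8=31/8; d'=(78−1·-35/4)/(31/8)=694/31
back: M2=694/31
back: M1=-35/4−1/8·694/31=-358/31
M: M0=0, M1=-358/31, M2=694/31, M3=0
seg 0: a=0, c=M0/2=0, d=(M1−M0)/(6·3)=-179/279, b=Δ0−h0·(2M0+M1)/6=692/93
seg 1: a=5, c=M1/2=-179/31, d=(M2−M1)/(6·1)=526/93, b=Δ1−h1·(2M1+M2)/6=-919/93
seg 2: a=-5, c=M2/2=347/31, d=(M3−M2)/(6·1)=-347/93, b=Δ2−h2·(2M2+M3)/6=-415/93
t_q=9/2 → seg 2, τ=1/2; S=-5+-415/93·τ+347/31·τ²+-347/93·τ³=-1215/248

  seg 0: a=0 b=692/93 c=0 d=-179/279
  seg 1: a=5 b=-919/93 c=-179/31 d=526/93
  seg 2: a=-5 b=-415/93 c=347/31 d=-347/93
S(9/2) = -1215/248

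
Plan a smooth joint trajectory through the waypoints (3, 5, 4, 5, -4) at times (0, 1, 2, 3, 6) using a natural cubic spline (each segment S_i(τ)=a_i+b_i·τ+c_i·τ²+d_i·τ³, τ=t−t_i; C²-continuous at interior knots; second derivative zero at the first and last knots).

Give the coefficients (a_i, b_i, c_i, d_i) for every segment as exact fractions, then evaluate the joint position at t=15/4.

  seg 0: a=3 b=345/116 c=0 d=-113/116
  seg 1: a=5 b=3/58 c=-339/116 d=217/116
  seg 2: a=4 b=-21/116 c=78/29 d=-175/116
  seg 3: a=5 b=39/58 c=-213/116 d=71/348
S(15/4) = 33835/7424

Δ: Δ0=2, Δ1=-1, Δ2=1, Δ3=-3
row 1: diag=4, rhs=-18; c'=1/4, d'=-9/2
row 2: denom=4−1·1/4=15/4; d'=(12−1·-9/2)/(15/4)=22/5
row 3: denom=8−1·4/15=116/15; d'=(-24−1·22/5)/(116/15)=-213/58
back: M3=-213/58
back: M2=22/5−4/15·-213/58=156/29
back: M1=-9/2−1/4·156/29=-339/58
M: M0=0, M1=-339/58, M2=156/29, M3=-213/58, M4=0
seg 0: a=3, c=M0/2=0, d=(M1−M0)/(6·1)=-113/116, b=Δ0−h0·(2M0+M1)/6=345/116
seg 1: a=5, c=M1/2=-339/116, d=(M2−M1)/(6·1)=217/116, b=Δ1−h1·(2M1+M2)/6=3/58
seg 2: a=4, c=M2/2=78/29, d=(M3−M2)/(6·1)=-175/116, b=Δ2−h2·(2M2+M3)/6=-21/116
seg 3: a=5, c=M3/2=-213/116, d=(M4−M3)/(6·3)=71/348, b=Δ3−h3·(2M3+M4)/6=39/58
t_q=15/4 → seg 3, τ=3/4; S=5+39/58·τ+-213/116·τ²+71/348·τ³=33835/7424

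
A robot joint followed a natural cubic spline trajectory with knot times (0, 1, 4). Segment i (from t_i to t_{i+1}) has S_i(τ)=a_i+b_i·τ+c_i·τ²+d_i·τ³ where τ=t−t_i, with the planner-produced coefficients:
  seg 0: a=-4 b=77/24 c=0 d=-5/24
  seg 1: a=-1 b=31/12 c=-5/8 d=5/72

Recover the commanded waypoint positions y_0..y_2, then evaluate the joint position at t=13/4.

y_0=-4 y_1=-1 y_2=3
S(13/4) = 1249/512

y_0 = S_0(0) = a_0 = -4
y_1 = S_1(0) = a_1 = -1
y_2 = S_1(3) = 3
t_q=13/4 is in segment 1 (τ=9/4); S_1(τ)=1249/512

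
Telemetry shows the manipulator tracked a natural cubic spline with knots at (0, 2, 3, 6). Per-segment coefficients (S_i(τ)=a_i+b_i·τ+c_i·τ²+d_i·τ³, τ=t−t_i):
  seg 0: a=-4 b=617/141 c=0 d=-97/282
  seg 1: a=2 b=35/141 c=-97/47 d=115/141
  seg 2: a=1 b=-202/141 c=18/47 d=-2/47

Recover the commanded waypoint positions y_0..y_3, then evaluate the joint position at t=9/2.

y_0=-4 y_1=2 y_2=1 y_3=-1
S(9/2) = -81/188

y_0 = S_0(0) = a_0 = -4
y_1 = S_1(0) = a_1 = 2
y_2 = S_2(0) = a_2 = 1
y_3 = S_2(3) = -1
t_q=9/2 is in segment 2 (τ=3/2); S_2(τ)=-81/188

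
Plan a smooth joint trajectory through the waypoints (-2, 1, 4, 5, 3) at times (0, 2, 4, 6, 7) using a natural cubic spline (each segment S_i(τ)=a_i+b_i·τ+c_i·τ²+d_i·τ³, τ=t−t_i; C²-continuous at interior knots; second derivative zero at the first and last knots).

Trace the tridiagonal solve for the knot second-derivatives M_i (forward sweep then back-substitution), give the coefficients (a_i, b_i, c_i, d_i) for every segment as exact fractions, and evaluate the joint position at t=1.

  seg 0: a=-2 b=61/41 c=0 d=1/328
  seg 1: a=1 b=125/82 c=3/164 d=-5/328
  seg 2: a=4 b=58/41 c=-3/41 d=-63/328
  seg 3: a=5 b=-97/82 c=-201/164 d=67/164
S(1) = -167/328

Δ: Δ0=3/2, Δ1=3/2, Δ2=1/2, Δ3=-2
row 1: diag=8, rhs=0; c'=1/4, d'=0
row 2: denom=8−2·1/4=15/2; d'=(-6−2·0)/(15/2)=-4/5
row 3: denom=6−2·4/15=82/15; d'=(-15−2·-4/5)/(82/15)=-201/82
back: M3=-201/82
back: M2=-4/5−4/15·-201/82=-6/41
back: M1=0−1/4·-6/41=3/82
M: M0=0, M1=3/82, M2=-6/41, M3=-201/82, M4=0
seg 0: a=-2, c=M0/2=0, d=(M1−M0)/(6·2)=1/328, b=Δ0−h0·(2M0+M1)/6=61/41
seg 1: a=1, c=M1/2=3/164, d=(M2−M1)/(6·2)=-5/328, b=Δ1−h1·(2M1+M2)/6=125/82
seg 2: a=4, c=M2/2=-3/41, d=(M3−M2)/(6·2)=-63/328, b=Δ2−h2·(2M2+M3)/6=58/41
seg 3: a=5, c=M3/2=-201/164, d=(M4−M3)/(6·1)=67/164, b=Δ3−h3·(2M3+M4)/6=-97/82
t_q=1 → seg 0, τ=1; S=-2+61/41·τ+0·τ²+1/328·τ³=-167/328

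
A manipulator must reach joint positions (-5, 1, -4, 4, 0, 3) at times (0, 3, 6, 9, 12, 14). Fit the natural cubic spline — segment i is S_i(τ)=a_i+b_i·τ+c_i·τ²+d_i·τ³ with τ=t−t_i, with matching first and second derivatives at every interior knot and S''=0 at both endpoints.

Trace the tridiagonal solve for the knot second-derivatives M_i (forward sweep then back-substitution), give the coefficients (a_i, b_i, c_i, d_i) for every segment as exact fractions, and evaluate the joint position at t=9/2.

  seg 0: a=-5 b=10469/3090 c=0 d=-4289/27810
  seg 1: a=1 b=-1199/1545 c=-4289/3090 d=2023/5562
  seg 2: a=-4 b=2213/3090 c=971/515 d=-3817/9270
  seg 3: a=4 b=1408/1545 c=-375/206 d=3313/9270
  seg 4: a=0 b=-1117/3090 c=719/515 d=-719/3090
S(9/2) = -16971/8240

Δ: Δ0=2, Δ1=-5/3, Δ2=8/3, Δ3=-4/3, Δ4=3/2
row 1: diag=12, rhs=-22; c'=1/4, d'=-11/6
row 2: denom=12−3·1/4=45/4; d'=(26−3·-11/6)/(45/4)=14/5
row 3: denom=12−3·4/15=56/5; d'=(-24−3·14/5)/(56/5)=-81/28
row 4: denom=10−3·15/56=515/56; d'=(17−3·-81/28)/(515/56)=1438/515
back: M4=1438/515
back: M3=-81/28−15/56·1438/515=-375/103
back: M2=14/5−4/15·-375/103=1942/515
back: M1=-11/6−1/4·1942/515=-4289/1545
M: M0=0, M1=-4289/1545, M2=1942/515, M3=-375/103, M4=1438/515, M5=0
seg 0: a=-5, c=M0/2=0, d=(M1−M0)/(6·3)=-4289/27810, b=Δ0−h0·(2M0+M1)/6=10469/3090
seg 1: a=1, c=M1/2=-4289/3090, d=(M2−M1)/(6·3)=2023/5562, b=Δ1−h1·(2M1+M2)/6=-1199/1545
seg 2: a=-4, c=M2/2=971/515, d=(M3−M2)/(6·3)=-3817/9270, b=Δ2−h2·(2M2+M3)/6=2213/3090
seg 3: a=4, c=M3/2=-375/206, d=(M4−M3)/(6·3)=3313/9270, b=Δ3−h3·(2M3+M4)/6=1408/1545
seg 4: a=0, c=M4/2=719/515, d=(M5−M4)/(6·2)=-719/3090, b=Δ4−h4·(2M4+M5)/6=-1117/3090
t_q=9/2 → seg 1, τ=3/2; S=1+-1199/1545·τ+-4289/3090·τ²+2023/5562·τ³=-16971/8240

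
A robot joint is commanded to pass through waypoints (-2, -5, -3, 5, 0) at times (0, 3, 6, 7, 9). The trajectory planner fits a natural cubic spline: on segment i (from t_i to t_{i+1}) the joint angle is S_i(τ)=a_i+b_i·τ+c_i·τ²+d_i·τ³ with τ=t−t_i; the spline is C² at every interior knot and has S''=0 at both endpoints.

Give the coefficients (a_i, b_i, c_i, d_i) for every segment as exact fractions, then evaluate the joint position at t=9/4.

Δ: Δ0=-1, Δ1=2/3, Δ2=8, Δ3=-5/2
row 1: diag=12, rhs=10; c'=1/4, d'=5/6
row 2: denom=8−3·1/4=29/4; d'=(44−3·5/6)/(29/4)=166/29
row 3: denom=6−1·4/29=170/29; d'=(-63−1·166/29)/(170/29)=-1993/170
back: M3=-1993/170
back: M2=166/29−4/29·-1993/170=624/85
back: M1=5/6−1/4·624/85=-511/510
M: M0=0, M1=-511/510, M2=624/85, M3=-1993/170, M4=0
seg 0: a=-2, c=M0/2=0, d=(M1−M0)/(6·3)=-511/9180, b=Δ0−h0·(2M0+M1)/6=-509/1020
seg 1: a=-5, c=M1/2=-511/1020, d=(M2−M1)/(6·3)=851/1836, b=Δ1−h1·(2M1+M2)/6=-1021/510
seg 2: a=-3, c=M2/2=312/85, d=(M3−M2)/(6·1)=-3241/1020, b=Δ2−h2·(2M2+M3)/6=7657/1020
seg 3: a=5, c=M3/2=-1993/340, d=(M4−M3)/(6·2)=1993/2040, b=Δ3−h3·(2M3+M4)/6=2711/510
t_q=9/4 → seg 0, τ=9/4; S=-2+-509/1020·τ+0·τ²+-511/9180·τ³=-81749/21760

  seg 0: a=-2 b=-509/1020 c=0 d=-511/9180
  seg 1: a=-5 b=-1021/510 c=-511/1020 d=851/1836
  seg 2: a=-3 b=7657/1020 c=312/85 d=-3241/1020
  seg 3: a=5 b=2711/510 c=-1993/340 d=1993/2040
S(9/4) = -81749/21760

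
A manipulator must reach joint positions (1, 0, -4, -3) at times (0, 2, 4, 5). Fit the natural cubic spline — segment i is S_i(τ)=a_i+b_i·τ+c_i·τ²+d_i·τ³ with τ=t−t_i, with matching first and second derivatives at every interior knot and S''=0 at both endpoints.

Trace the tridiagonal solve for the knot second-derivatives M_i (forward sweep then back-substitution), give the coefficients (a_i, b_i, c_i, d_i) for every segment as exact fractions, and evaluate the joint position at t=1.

  seg 0: a=1 b=2/11 c=0 d=-15/88
  seg 1: a=0 b=-41/22 c=-45/44 d=21/44
  seg 2: a=-4 b=-5/22 c=81/44 d=-27/44
S(1) = 89/88

Δ: Δ0=-1/2, Δ1=-2, Δ2=1
row 1: diag=8, rhs=-9; c'=1/4, d'=-9/8
row 2: denom=6−2·1/4=11/2; d'=(18−2·-9/8)/(11/2)=81/22
back: M2=81/22
back: M1=-9/8−1/4·81/22=-45/22
M: M0=0, M1=-45/22, M2=81/22, M3=0
seg 0: a=1, c=M0/2=0, d=(M1−M0)/(6·2)=-15/88, b=Δ0−h0·(2M0+M1)/6=2/11
seg 1: a=0, c=M1/2=-45/44, d=(M2−M1)/(6·2)=21/44, b=Δ1−h1·(2M1+M2)/6=-41/22
seg 2: a=-4, c=M2/2=81/44, d=(M3−M2)/(6·1)=-27/44, b=Δ2−h2·(2M2+M3)/6=-5/22
t_q=1 → seg 0, τ=1; S=1+2/11·τ+0·τ²+-15/88·τ³=89/88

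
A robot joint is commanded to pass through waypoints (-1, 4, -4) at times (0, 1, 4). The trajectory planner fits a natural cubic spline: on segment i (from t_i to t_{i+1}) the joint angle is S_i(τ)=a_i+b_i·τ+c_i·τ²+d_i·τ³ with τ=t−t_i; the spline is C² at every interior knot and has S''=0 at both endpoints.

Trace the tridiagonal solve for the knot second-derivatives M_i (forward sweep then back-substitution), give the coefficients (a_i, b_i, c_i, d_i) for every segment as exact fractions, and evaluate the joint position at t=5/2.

  seg 0: a=-1 b=143/24 c=0 d=-23/24
  seg 1: a=4 b=37/12 c=-23/8 d=23/72
S(5/2) = 207/64

Δ: Δ0=5, Δ1=-8/3
row 1: diag=8, rhs=-46; c'=3/8, d'=-23/4
back: M1=-23/4
M: M0=0, M1=-23/4, M2=0
seg 0: a=-1, c=M0/2=0, d=(M1−M0)/(6·1)=-23/24, b=Δ0−h0·(2M0+M1)/6=143/24
seg 1: a=4, c=M1/2=-23/8, d=(M2−M1)/(6·3)=23/72, b=Δ1−h1·(2M1+M2)/6=37/12
t_q=5/2 → seg 1, τ=3/2; S=4+37/12·τ+-23/8·τ²+23/72·τ³=207/64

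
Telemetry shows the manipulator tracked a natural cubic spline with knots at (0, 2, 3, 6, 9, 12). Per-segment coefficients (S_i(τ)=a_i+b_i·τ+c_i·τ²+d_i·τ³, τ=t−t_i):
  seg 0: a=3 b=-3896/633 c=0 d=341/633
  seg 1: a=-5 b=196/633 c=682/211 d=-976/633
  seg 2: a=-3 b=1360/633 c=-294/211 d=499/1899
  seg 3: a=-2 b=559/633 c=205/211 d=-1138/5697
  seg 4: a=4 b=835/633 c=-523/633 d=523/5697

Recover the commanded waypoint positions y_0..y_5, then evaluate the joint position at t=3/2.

y_0=3 y_1=-5 y_2=-3 y_3=-2 y_4=4 y_5=3
S(3/2) = -7451/1688

y_0 = S_0(0) = a_0 = 3
y_1 = S_1(0) = a_1 = -5
y_2 = S_2(0) = a_2 = -3
y_3 = S_3(0) = a_3 = -2
y_4 = S_4(0) = a_4 = 4
y_5 = S_4(3) = 3
t_q=3/2 is in segment 0 (τ=3/2); S_0(τ)=-7451/1688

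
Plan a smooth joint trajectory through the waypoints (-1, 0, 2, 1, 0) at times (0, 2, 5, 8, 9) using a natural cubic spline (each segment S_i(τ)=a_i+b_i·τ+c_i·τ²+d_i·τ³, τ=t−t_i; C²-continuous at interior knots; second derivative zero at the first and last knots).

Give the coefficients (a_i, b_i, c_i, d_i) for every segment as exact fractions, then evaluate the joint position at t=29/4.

  seg 0: a=-1 b=167/399 c=0 d=65/3192
  seg 1: a=0 b=529/798 c=65/532 d=-193/4788
  seg 2: a=2 b=491/1596 c=-32/133 d=43/4788
  seg 3: a=1 b=-713/798 c=-85/532 d=85/1596
S(29/4) = 2825/1792

Δ: Δ0=1/2, Δ1=2/3, Δ2=-1/3, Δ3=-1
row 1: diag=10, rhs=1; c'=3/10, d'=1/10
row 2: denom=12−3·3/10=111/10; d'=(-6−3·1/10)/(111/10)=-21/37
row 3: denom=8−3·10/37=266/37; d'=(-4−3·-21/37)/(266/37)=-85/266
back: M3=-85/266
back: M2=-21/37−10/37·-85/266=-64/133
back: M1=1/10−3/10·-64/133=65/266
M: M0=0, M1=65/266, M2=-64/133, M3=-85/266, M4=0
seg 0: a=-1, c=M0/2=0, d=(M1−M0)/(6·2)=65/3192, b=Δ0−h0·(2M0+M1)/6=167/399
seg 1: a=0, c=M1/2=65/532, d=(M2−M1)/(6·3)=-193/4788, b=Δ1−h1·(2M1+M2)/6=529/798
seg 2: a=2, c=M2/2=-32/133, d=(M3−M2)/(6·3)=43/4788, b=Δ2−h2·(2M2+M3)/6=491/1596
seg 3: a=1, c=M3/2=-85/532, d=(M4−M3)/(6·1)=85/1596, b=Δ3−h3·(2M3+M4)/6=-713/798
t_q=29/4 → seg 2, τ=9/4; S=2+491/1596·τ+-32/133·τ²+43/4788·τ³=2825/1792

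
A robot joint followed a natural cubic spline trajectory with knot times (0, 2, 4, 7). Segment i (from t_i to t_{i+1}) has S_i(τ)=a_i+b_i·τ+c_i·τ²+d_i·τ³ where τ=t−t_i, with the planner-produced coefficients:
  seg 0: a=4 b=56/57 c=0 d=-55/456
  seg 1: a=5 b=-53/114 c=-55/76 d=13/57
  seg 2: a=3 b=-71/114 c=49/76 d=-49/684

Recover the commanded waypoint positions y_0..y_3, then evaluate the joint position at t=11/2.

y_0 = S_0(0) = a_0 = 4
y_1 = S_1(0) = a_1 = 5
y_2 = S_2(0) = a_2 = 3
y_3 = S_2(3) = 5
t_q=11/2 is in segment 2 (τ=3/2); S_2(τ)=1991/608

y_0=4 y_1=5 y_2=3 y_3=5
S(11/2) = 1991/608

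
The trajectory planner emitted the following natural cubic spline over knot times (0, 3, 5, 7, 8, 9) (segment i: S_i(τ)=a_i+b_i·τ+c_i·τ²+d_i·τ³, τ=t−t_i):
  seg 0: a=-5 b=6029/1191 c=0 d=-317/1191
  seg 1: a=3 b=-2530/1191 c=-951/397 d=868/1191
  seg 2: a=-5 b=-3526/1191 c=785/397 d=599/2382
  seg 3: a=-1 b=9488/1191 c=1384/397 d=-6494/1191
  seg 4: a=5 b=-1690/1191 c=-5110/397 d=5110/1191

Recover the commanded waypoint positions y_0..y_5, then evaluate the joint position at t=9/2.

y_0=-5 y_1=3 y_2=-5 y_3=-1 y_4=5 y_5=-5
S(9/2) = -4949/1588

y_0 = S_0(0) = a_0 = -5
y_1 = S_1(0) = a_1 = 3
y_2 = S_2(0) = a_2 = -5
y_3 = S_3(0) = a_3 = -1
y_4 = S_4(0) = a_4 = 5
y_5 = S_4(1) = -5
t_q=9/2 is in segment 1 (τ=3/2); S_1(τ)=-4949/1588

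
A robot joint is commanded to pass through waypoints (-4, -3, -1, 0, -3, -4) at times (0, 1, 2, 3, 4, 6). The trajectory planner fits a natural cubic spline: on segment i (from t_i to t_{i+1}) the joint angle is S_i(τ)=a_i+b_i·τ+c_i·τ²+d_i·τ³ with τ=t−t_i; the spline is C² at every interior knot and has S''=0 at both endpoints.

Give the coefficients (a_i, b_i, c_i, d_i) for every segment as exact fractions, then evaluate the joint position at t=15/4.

  seg 0: a=-4 b=159/214 c=0 d=55/214
  seg 1: a=-3 b=162/107 c=165/214 d=-61/214
  seg 2: a=-1 b=471/214 c=-9/107 d=-239/214
  seg 3: a=0 b=-141/107 c=-735/214 d=375/214
  seg 4: a=-3 b=-627/214 c=195/107 d=-65/214
S(15/4) = -29871/13696

Δ: Δ0=1, Δ1=2, Δ2=1, Δ3=-3, Δ4=-1/2
row 1: diag=4, rhs=6; c'=1/4, d'=3/2
row 2: denom=4−1·1/4=15/4; d'=(-6−1·3/2)/(15/4)=-2
row 3: denom=4−1·4/15=56/15; d'=(-24−1·-2)/(56/15)=-165/28
row 4: denom=6−1·15/56=321/56; d'=(15−1·-165/28)/(321/56)=390/107
back: M4=390/107
back: M3=-165/28−15/56·390/107=-735/107
back: M2=-2−4/15·-735/107=-18/107
back: M1=3/2−1/4·-18/107=165/107
M: M0=0, M1=165/107, M2=-18/107, M3=-735/107, M4=390/107, M5=0
seg 0: a=-4, c=M0/2=0, d=(M1−M0)/(6·1)=55/214, b=Δ0−h0·(2M0+M1)/6=159/214
seg 1: a=-3, c=M1/2=165/214, d=(M2−M1)/(6·1)=-61/214, b=Δ1−h1·(2M1+M2)/6=162/107
seg 2: a=-1, c=M2/2=-9/107, d=(M3−M2)/(6·1)=-239/214, b=Δ2−h2·(2M2+M3)/6=471/214
seg 3: a=0, c=M3/2=-735/214, d=(M4−M3)/(6·1)=375/214, b=Δ3−h3·(2M3+M4)/6=-141/107
seg 4: a=-3, c=M4/2=195/107, d=(M5−M4)/(6·2)=-65/214, b=Δ4−h4·(2M4+M5)/6=-627/214
t_q=15/4 → seg 3, τ=3/4; S=0+-141/107·τ+-735/214·τ²+375/214·τ³=-29871/13696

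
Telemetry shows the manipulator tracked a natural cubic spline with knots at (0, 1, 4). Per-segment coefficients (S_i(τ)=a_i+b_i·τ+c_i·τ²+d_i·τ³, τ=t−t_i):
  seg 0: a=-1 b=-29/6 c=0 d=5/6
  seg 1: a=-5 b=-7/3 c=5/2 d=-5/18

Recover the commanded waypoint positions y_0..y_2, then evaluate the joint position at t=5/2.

y_0=-1 y_1=-5 y_2=3
S(5/2) = -61/16

y_0 = S_0(0) = a_0 = -1
y_1 = S_1(0) = a_1 = -5
y_2 = S_1(3) = 3
t_q=5/2 is in segment 1 (τ=3/2); S_1(τ)=-61/16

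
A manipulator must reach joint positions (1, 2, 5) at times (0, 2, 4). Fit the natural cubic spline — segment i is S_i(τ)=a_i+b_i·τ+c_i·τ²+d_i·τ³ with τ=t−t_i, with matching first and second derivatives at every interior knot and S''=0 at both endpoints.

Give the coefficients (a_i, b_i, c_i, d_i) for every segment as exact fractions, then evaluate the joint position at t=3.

Δ: Δ0=1/2, Δ1=3/2
row 1: diag=8, rhs=6; c'=1/4, d'=3/4
back: M1=3/4
M: M0=0, M1=3/4, M2=0
seg 0: a=1, c=M0/2=0, d=(M1−M0)/(6·2)=1/16, b=Δ0−h0·(2M0+M1)/6=1/4
seg 1: a=2, c=M1/2=3/8, d=(M2−M1)/(6·2)=-1/16, b=Δ1−h1·(2M1+M2)/6=1
t_q=3 → seg 1, τ=1; S=2+1·τ+3/8·τ²+-1/16·τ³=53/16

  seg 0: a=1 b=1/4 c=0 d=1/16
  seg 1: a=2 b=1 c=3/8 d=-1/16
S(3) = 53/16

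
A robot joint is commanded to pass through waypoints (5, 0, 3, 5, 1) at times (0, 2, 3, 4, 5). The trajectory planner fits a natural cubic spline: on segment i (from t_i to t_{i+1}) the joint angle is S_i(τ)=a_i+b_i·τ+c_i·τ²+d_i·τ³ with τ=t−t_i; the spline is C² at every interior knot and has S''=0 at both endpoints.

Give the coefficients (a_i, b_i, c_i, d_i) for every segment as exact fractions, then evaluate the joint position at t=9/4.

  seg 0: a=5 b=-188/43 c=0 d=161/344
  seg 1: a=0 b=107/86 c=483/172 d=-181/172
  seg 2: a=3 b=637/172 c=-15/43 d=-233/172
  seg 3: a=5 b=-91/86 c=-759/172 d=253/172
S(9/4) = 5175/11008

Δ: Δ0=-5/2, Δ1=3, Δ2=2, Δ3=-4
row 1: diag=6, rhs=33; c'=1/6, d'=11/2
row 2: denom=4−1·1/6=23/6; d'=(-6−1·11/2)/(23/6)=-3
row 3: denom=4−1·6/23=86/23; d'=(-36−1·-3)/(86/23)=-759/86
back: M3=-759/86
back: M2=-3−6/23·-759/86=-30/43
back: M1=11/2−1/6·-30/43=483/86
M: M0=0, M1=483/86, M2=-30/43, M3=-759/86, M4=0
seg 0: a=5, c=M0/2=0, d=(M1−M0)/(6·2)=161/344, b=Δ0−h0·(2M0+M1)/6=-188/43
seg 1: a=0, c=M1/2=483/172, d=(M2−M1)/(6·1)=-181/172, b=Δ1−h1·(2M1+M2)/6=107/86
seg 2: a=3, c=M2/2=-15/43, d=(M3−M2)/(6·1)=-233/172, b=Δ2−h2·(2M2+M3)/6=637/172
seg 3: a=5, c=M3/2=-759/172, d=(M4−M3)/(6·1)=253/172, b=Δ3−h3·(2M3+M4)/6=-91/86
t_q=9/4 → seg 1, τ=1/4; S=0+107/86·τ+483/172·τ²+-181/172·τ³=5175/11008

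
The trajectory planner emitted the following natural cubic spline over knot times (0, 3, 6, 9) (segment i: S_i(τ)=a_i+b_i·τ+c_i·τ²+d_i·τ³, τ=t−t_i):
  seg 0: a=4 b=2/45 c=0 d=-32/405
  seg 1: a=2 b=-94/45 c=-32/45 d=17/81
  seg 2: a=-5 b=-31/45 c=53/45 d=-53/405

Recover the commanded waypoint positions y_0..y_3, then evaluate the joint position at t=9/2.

y_0=4 y_1=2 y_2=-5 y_3=0
S(9/2) = -81/40

y_0 = S_0(0) = a_0 = 4
y_1 = S_1(0) = a_1 = 2
y_2 = S_2(0) = a_2 = -5
y_3 = S_2(3) = 0
t_q=9/2 is in segment 1 (τ=3/2); S_1(τ)=-81/40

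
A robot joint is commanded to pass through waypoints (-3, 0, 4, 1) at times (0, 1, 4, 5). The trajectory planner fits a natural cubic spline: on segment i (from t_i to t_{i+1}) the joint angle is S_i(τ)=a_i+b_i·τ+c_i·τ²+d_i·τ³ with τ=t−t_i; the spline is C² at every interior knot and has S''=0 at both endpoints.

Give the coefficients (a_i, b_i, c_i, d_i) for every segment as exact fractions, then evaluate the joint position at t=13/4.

Δ: Δ0=3, Δ1=4/3, Δ2=-3
row 1: diag=8, rhs=-10; c'=3/8, d'=-5/4
row 2: denom=8−3·3/8=55/8; d'=(-26−3·-5/4)/(55/8)=-178/55
back: M2=-178/55
back: M1=-5/4−3/8·-178/55=-2/55
M: M0=0, M1=-2/55, M2=-178/55, M3=0
seg 0: a=-3, c=M0/2=0, d=(M1−M0)/(6·1)=-1/165, b=Δ0−h0·(2M0+M1)/6=496/165
seg 1: a=0, c=M1/2=-1/55, d=(M2−M1)/(6·3)=-8/45, b=Δ1−h1·(2M1+M2)/6=493/165
seg 2: a=4, c=M2/2=-89/55, d=(M3−M2)/(6·1)=89/165, b=Δ2−h2·(2M2+M3)/6=-317/165
t_q=13/4 → seg 1, τ=9/4; S=0+493/165·τ+-1/55·τ²+-8/45·τ³=4053/880

  seg 0: a=-3 b=496/165 c=0 d=-1/165
  seg 1: a=0 b=493/165 c=-1/55 d=-8/45
  seg 2: a=4 b=-317/165 c=-89/55 d=89/165
S(13/4) = 4053/880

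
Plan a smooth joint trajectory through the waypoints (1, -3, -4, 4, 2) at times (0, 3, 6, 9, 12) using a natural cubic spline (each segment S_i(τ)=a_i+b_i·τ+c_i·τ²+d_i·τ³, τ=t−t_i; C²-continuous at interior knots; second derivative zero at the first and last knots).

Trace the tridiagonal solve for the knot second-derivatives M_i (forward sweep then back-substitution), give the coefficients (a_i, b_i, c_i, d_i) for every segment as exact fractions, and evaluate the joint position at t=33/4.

Δ: Δ0=-4/3, Δ1=-1/3, Δ2=8/3, Δ3=-2/3
row 1: diag=12, rhs=6; c'=1/4, d'=1/2
row 2: denom=12−3·1/4=45/4; d'=(18−3·1/2)/(45/4)=22/15
row 3: denom=12−3·4/15=56/5; d'=(-20−3·22/15)/(56/5)=-61/28
back: M3=-61/28
back: M2=22/15−4/15·-61/28=43/21
back: M1=1/2−1/4·43/21=-1/84
M: M0=0, M1=-1/84, M2=43/21, M3=-61/28, M4=0
seg 0: a=1, c=M0/2=0, d=(M1−M0)/(6·3)=-1/1512, b=Δ0−h0·(2M0+M1)/6=-223/168
seg 1: a=-3, c=M1/2=-1/168, d=(M2−M1)/(6·3)=173/1512, b=Δ1−h1·(2M1+M2)/6=-113/84
seg 2: a=-4, c=M2/2=43/42, d=(M3−M2)/(6·3)=-355/1512, b=Δ2−h2·(2M2+M3)/6=41/24
seg 3: a=4, c=M3/2=-61/56, d=(M4−M3)/(6·3)=61/504, b=Δ3−h3·(2M3+M4)/6=127/84
t_q=33/4 → seg 2, τ=9/4; S=-4+41/24·τ+43/42·τ²+-355/1512·τ³=8431/3584

  seg 0: a=1 b=-223/168 c=0 d=-1/1512
  seg 1: a=-3 b=-113/84 c=-1/168 d=173/1512
  seg 2: a=-4 b=41/24 c=43/42 d=-355/1512
  seg 3: a=4 b=127/84 c=-61/56 d=61/504
S(33/4) = 8431/3584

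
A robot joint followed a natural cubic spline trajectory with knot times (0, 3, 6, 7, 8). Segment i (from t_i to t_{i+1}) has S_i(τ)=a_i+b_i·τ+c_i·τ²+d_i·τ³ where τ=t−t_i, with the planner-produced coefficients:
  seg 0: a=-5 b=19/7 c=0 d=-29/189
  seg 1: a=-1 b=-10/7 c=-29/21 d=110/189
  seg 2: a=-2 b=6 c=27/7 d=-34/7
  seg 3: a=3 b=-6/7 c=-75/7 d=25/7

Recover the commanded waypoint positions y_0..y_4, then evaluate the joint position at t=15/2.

y_0 = S_0(0) = a_0 = -5
y_1 = S_1(0) = a_1 = -1
y_2 = S_2(0) = a_2 = -2
y_3 = S_3(0) = a_3 = 3
y_4 = S_3(1) = -5
t_q=15/2 is in segment 3 (τ=1/2); S_3(τ)=19/56

y_0=-5 y_1=-1 y_2=-2 y_3=3 y_4=-5
S(15/2) = 19/56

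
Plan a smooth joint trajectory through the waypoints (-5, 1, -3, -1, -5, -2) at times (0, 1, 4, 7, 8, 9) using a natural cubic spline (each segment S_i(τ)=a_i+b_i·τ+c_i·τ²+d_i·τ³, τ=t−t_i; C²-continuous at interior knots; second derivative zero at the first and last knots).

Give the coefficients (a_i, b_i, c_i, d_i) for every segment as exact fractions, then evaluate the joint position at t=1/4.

Δ: Δ0=6, Δ1=-4/3, Δ2=2/3, Δ3=-4, Δ4=3
row 1: diag=8, rhs=-44; c'=3/8, d'=-11/2
row 2: denom=12−3·3/8=87/8; d'=(12−3·-11/2)/(87/8)=76/29
row 3: denom=8−3·8/29=208/29; d'=(-28−3·76/29)/(208/29)=-5
row 4: denom=4−1·29/208=803/208; d'=(42−1·-5)/(803/208)=9776/803
back: M4=9776/803
back: M3=-5−29/208·9776/803=-5378/803
back: M2=76/29−8/29·-5378/803=3588/803
back: M1=-11/2−3/8·3588/803=-5762/803
M: M0=0, M1=-5762/803, M2=3588/803, M3=-5378/803, M4=9776/803, M5=0
seg 0: a=-5, c=M0/2=0, d=(M1−M0)/(6·1)=-2881/2409, b=Δ0−h0·(2M0+M1)/6=17335/2409
seg 1: a=1, c=M1/2=-2881/803, d=(M2−M1)/(6·3)=425/657, b=Δ1−h1·(2M1+M2)/6=8692/2409
seg 2: a=-3, c=M2/2=1794/803, d=(M3−M2)/(6·3)=-4483/7227, b=Δ2−h2·(2M2+M3)/6=-1091/2409
seg 3: a=-1, c=M3/2=-2689/803, d=(M4−M3)/(6·1)=7577/2409, b=Δ3−h3·(2M3+M4)/6=-9146/2409
seg 4: a=-5, c=M4/2=4888/803, d=(M5−M4)/(6·1)=-4888/2409, b=Δ4−h4·(2M4+M5)/6=-2549/2409
t_q=1/4 → seg 0, τ=1/4; S=-5+17335/2409·τ+0·τ²+-2881/2409·τ³=-165467/51392

  seg 0: a=-5 b=17335/2409 c=0 d=-2881/2409
  seg 1: a=1 b=8692/2409 c=-2881/803 d=425/657
  seg 2: a=-3 b=-1091/2409 c=1794/803 d=-4483/7227
  seg 3: a=-1 b=-9146/2409 c=-2689/803 d=7577/2409
  seg 4: a=-5 b=-2549/2409 c=4888/803 d=-4888/2409
S(1/4) = -165467/51392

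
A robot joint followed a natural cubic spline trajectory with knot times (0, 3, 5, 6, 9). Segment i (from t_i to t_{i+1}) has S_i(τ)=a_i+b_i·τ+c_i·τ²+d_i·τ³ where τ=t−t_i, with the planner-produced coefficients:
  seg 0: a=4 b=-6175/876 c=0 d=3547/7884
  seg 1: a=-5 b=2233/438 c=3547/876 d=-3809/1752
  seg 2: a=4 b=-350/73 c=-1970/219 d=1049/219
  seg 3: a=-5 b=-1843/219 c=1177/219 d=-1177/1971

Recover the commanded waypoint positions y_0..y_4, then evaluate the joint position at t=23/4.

y_0=4 y_1=-5 y_2=4 y_3=-5 y_4=2
S(23/4) = -12311/4672

y_0 = S_0(0) = a_0 = 4
y_1 = S_1(0) = a_1 = -5
y_2 = S_2(0) = a_2 = 4
y_3 = S_3(0) = a_3 = -5
y_4 = S_3(3) = 2
t_q=23/4 is in segment 2 (τ=3/4); S_2(τ)=-12311/4672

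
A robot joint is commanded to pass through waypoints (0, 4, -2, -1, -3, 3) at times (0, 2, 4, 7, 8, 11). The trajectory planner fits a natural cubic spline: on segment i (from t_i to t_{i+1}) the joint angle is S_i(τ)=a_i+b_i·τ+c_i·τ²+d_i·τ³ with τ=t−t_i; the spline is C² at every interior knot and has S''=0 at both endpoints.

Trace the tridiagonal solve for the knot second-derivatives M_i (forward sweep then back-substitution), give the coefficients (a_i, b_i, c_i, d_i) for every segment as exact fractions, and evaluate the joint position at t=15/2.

Δ: Δ0=2, Δ1=-3, Δ2=1/3, Δ3=-2, Δ4=2
row 1: diag=8, rhs=-30; c'=1/4, d'=-15/4
row 2: denom=10−2·1/4=19/2; d'=(20−2·-15/4)/(19/2)=55/19
row 3: denom=8−3·6/19=134/19; d'=(-14−3·55/19)/(134/19)=-431/134
row 4: denom=8−1·19/134=1053/134; d'=(24−1·-431/134)/(1053/134)=3647/1053
back: M4=3647/1053
back: M3=-431/134−19/134·3647/1053=-3904/1053
back: M2=55/19−6/19·-3904/1053=1427/351
back: M1=-15/4−1/4·1427/351=-1673/351
M: M0=0, M1=-1673/351, M2=1427/351, M3=-3904/1053, M4=3647/1053, M5=0
seg 0: a=0, c=M0/2=0, d=(M1−M0)/(6·2)=-1673/4212, b=Δ0−h0·(2M0+M1)/6=3779/1053
seg 1: a=4, c=M1/2=-1673/702, d=(M2−M1)/(6·2)=775/1053, b=Δ1−h1·(2M1+M2)/6=-1240/1053
seg 2: a=-2, c=M2/2=1427/702, d=(M3−M2)/(6·3)=-8185/18954, b=Δ2−h2·(2M2+M3)/6=-1978/1053
seg 3: a=-1, c=M3/2=-1952/1053, d=(M4−M3)/(6·1)=839/702, b=Δ3−h3·(2M3+M4)/6=-2825/2106
seg 4: a=-3, c=M4/2=3647/2106, d=(M5−M4)/(6·3)=-3647/18954, b=Δ4−h4·(2M4+M5)/6=-1541/1053
t_q=15/2 → seg 3, τ=1/2; S=-1+-2825/2106·τ+-1952/1053·τ²+839/702·τ³=-33439/16848

  seg 0: a=0 b=3779/1053 c=0 d=-1673/4212
  seg 1: a=4 b=-1240/1053 c=-1673/702 d=775/1053
  seg 2: a=-2 b=-1978/1053 c=1427/702 d=-8185/18954
  seg 3: a=-1 b=-2825/2106 c=-1952/1053 d=839/702
  seg 4: a=-3 b=-1541/1053 c=3647/2106 d=-3647/18954
S(15/2) = -33439/16848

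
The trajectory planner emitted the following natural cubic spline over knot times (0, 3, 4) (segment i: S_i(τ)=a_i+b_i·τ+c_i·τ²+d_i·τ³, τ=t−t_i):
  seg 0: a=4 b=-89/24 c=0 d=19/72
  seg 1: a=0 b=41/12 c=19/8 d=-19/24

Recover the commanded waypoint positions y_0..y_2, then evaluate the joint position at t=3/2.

y_0=4 y_1=0 y_2=5
S(3/2) = -43/64

y_0 = S_0(0) = a_0 = 4
y_1 = S_1(0) = a_1 = 0
y_2 = S_1(1) = 5
t_q=3/2 is in segment 0 (τ=3/2); S_0(τ)=-43/64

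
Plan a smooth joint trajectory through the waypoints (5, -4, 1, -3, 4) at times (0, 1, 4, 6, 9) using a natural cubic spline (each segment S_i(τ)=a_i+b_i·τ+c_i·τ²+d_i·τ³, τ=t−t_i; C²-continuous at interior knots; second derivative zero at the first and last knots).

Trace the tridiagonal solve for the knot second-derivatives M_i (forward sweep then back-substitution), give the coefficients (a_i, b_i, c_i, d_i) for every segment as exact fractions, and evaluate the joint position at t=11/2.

Δ: Δ0=-9, Δ1=5/3, Δ2=-2, Δ3=7/3
row 1: diag=8, rhs=64; c'=3/8, d'=8
row 2: denom=10−3·3/8=71/8; d'=(-22−3·8)/(71/8)=-368/71
row 3: denom=10−2·16/71=678/71; d'=(26−2·-368/71)/(678/71)=1291/339
back: M3=1291/339
back: M2=-368/71−16/71·1291/339=-2048/339
back: M1=8−3/8·-2048/339=1160/113
M: M0=0, M1=1160/113, M2=-2048/339, M3=1291/339, M4=0
seg 0: a=5, c=M0/2=0, d=(M1−M0)/(6·1)=580/339, b=Δ0−h0·(2M0+M1)/6=-3631/339
seg 1: a=-4, c=M1/2=580/113, d=(M2−M1)/(6·3)=-2764/3051, b=Δ1−h1·(2M1+M2)/6=-1891/339
seg 2: a=1, c=M2/2=-1024/339, d=(M3−M2)/(6·2)=371/452, b=Δ2−h2·(2M2+M3)/6=257/339
seg 3: a=-3, c=M3/2=1291/678, d=(M4−M3)/(6·3)=-1291/6102, b=Δ3−h3·(2M3+M4)/6=-500/339
t_q=11/2 → seg 2, τ=3/2; S=1+257/339·τ+-1024/339·τ²+371/452·τ³=-6831/3616

  seg 0: a=5 b=-3631/339 c=0 d=580/339
  seg 1: a=-4 b=-1891/339 c=580/113 d=-2764/3051
  seg 2: a=1 b=257/339 c=-1024/339 d=371/452
  seg 3: a=-3 b=-500/339 c=1291/678 d=-1291/6102
S(11/2) = -6831/3616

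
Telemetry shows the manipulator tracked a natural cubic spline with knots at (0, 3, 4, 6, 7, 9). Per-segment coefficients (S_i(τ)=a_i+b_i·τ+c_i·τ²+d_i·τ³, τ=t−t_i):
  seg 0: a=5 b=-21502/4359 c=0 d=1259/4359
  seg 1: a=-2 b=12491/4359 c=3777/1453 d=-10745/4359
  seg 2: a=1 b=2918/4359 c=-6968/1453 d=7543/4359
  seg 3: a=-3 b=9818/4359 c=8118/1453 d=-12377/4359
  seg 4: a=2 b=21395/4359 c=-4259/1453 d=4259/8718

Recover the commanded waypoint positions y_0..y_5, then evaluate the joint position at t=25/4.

y_0 = S_0(0) = a_0 = 5
y_1 = S_1(0) = a_1 = -2
y_2 = S_2(0) = a_2 = 1
y_3 = S_3(0) = a_3 = -3
y_4 = S_4(0) = a_4 = 2
y_5 = S_4(2) = 4
t_q=25/4 is in segment 3 (τ=1/4); S_3(τ)=-198267/92992

y_0=5 y_1=-2 y_2=1 y_3=-3 y_4=2 y_5=4
S(25/4) = -198267/92992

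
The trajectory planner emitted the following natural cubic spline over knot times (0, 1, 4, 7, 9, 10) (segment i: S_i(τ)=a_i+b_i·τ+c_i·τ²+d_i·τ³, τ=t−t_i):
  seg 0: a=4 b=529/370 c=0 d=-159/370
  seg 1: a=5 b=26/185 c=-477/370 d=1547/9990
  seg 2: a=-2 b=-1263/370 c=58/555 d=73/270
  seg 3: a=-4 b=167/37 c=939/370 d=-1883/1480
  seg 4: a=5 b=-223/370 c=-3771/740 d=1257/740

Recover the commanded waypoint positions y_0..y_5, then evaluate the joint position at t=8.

y_0=4 y_1=5 y_2=-2 y_3=-4 y_4=5 y_5=1
S(8) = 2633/1480

y_0 = S_0(0) = a_0 = 4
y_1 = S_1(0) = a_1 = 5
y_2 = S_2(0) = a_2 = -2
y_3 = S_3(0) = a_3 = -4
y_4 = S_4(0) = a_4 = 5
y_5 = S_4(1) = 1
t_q=8 is in segment 3 (τ=1); S_3(τ)=2633/1480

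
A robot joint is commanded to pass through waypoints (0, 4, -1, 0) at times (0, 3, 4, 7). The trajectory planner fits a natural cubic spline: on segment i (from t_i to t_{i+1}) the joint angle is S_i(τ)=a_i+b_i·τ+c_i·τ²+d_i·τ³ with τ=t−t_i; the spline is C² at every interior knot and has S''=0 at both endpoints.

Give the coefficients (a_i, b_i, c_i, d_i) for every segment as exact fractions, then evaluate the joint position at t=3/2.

Δ: Δ0=4/3, Δ1=-5, Δ2=1/3
row 1: diag=8, rhs=-38; c'=1/8, d'=-19/4
row 2: denom=8−1·1/8=63/8; d'=(32−1·-19/4)/(63/8)=14/3
back: M2=14/3
back: M1=-19/4−1/8·14/3=-16/3
M: M0=0, M1=-16/3, M2=14/3, M3=0
seg 0: a=0, c=M0/2=0, d=(M1−M0)/(6·3)=-8/27, b=Δ0−h0·(2M0+M1)/6=4
seg 1: a=4, c=M1/2=-8/3, d=(M2−M1)/(6·1)=5/3, b=Δ1−h1·(2M1+M2)/6=-4
seg 2: a=-1, c=M2/2=7/3, d=(M3−M2)/(6·3)=-7/27, b=Δ2−h2·(2M2+M3)/6=-13/3
t_q=3/2 → seg 0, τ=3/2; S=0+4·τ+0·τ²+-8/27·τ³=5

  seg 0: a=0 b=4 c=0 d=-8/27
  seg 1: a=4 b=-4 c=-8/3 d=5/3
  seg 2: a=-1 b=-13/3 c=7/3 d=-7/27
S(3/2) = 5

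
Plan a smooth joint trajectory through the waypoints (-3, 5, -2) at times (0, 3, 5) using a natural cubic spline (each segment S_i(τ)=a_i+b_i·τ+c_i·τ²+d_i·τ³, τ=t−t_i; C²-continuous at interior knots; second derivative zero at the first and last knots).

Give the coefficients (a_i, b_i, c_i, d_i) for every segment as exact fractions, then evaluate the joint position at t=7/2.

  seg 0: a=-3 b=271/60 c=0 d=-37/180
  seg 1: a=5 b=-31/30 c=-37/20 d=37/120
S(7/2) = 1299/320

Δ: Δ0=8/3, Δ1=-7/2
row 1: diag=10, rhs=-37; c'=1/5, d'=-37/10
back: M1=-37/10
M: M0=0, M1=-37/10, M2=0
seg 0: a=-3, c=M0/2=0, d=(M1−M0)/(6·3)=-37/180, b=Δ0−h0·(2M0+M1)/6=271/60
seg 1: a=5, c=M1/2=-37/20, d=(M2−M1)/(6·2)=37/120, b=Δ1−h1·(2M1+M2)/6=-31/30
t_q=7/2 → seg 1, τ=1/2; S=5+-31/30·τ+-37/20·τ²+37/120·τ³=1299/320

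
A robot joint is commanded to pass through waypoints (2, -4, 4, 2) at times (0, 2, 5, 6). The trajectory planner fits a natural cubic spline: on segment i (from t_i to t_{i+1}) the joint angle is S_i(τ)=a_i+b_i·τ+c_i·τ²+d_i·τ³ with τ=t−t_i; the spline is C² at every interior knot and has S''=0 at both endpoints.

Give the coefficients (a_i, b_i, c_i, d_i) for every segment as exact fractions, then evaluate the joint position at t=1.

  seg 0: a=2 b=-995/213 c=0 d=89/213
  seg 1: a=-4 b=73/213 c=178/71 d=-41/71
  seg 2: a=4 b=-44/213 c=-191/71 d=191/213
S(1) = -160/71

Δ: Δ0=-3, Δ1=8/3, Δ2=-2
row 1: diag=10, rhs=34; c'=3/10, d'=17/5
row 2: denom=8−3·3/10=71/10; d'=(-28−3·17/5)/(71/10)=-382/71
back: M2=-382/71
back: M1=17/5−3/10·-382/71=356/71
M: M0=0, M1=356/71, M2=-382/71, M3=0
seg 0: a=2, c=M0/2=0, d=(M1−M0)/(6·2)=89/213, b=Δ0−h0·(2M0+M1)/6=-995/213
seg 1: a=-4, c=M1/2=178/71, d=(M2−M1)/(6·3)=-41/71, b=Δ1−h1·(2M1+M2)/6=73/213
seg 2: a=4, c=M2/2=-191/71, d=(M3−M2)/(6·1)=191/213, b=Δ2−h2·(2M2+M3)/6=-44/213
t_q=1 → seg 0, τ=1; S=2+-995/213·τ+0·τ²+89/213·τ³=-160/71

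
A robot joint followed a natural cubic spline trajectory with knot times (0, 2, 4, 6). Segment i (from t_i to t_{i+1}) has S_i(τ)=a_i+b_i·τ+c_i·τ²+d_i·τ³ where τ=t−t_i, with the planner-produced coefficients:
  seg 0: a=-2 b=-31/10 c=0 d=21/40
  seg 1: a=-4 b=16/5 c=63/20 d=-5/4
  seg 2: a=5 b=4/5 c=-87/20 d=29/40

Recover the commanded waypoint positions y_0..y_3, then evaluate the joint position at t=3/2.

y_0 = S_0(0) = a_0 = -2
y_1 = S_1(0) = a_1 = -4
y_2 = S_2(0) = a_2 = 5
y_3 = S_2(2) = -5
t_q=3/2 is in segment 0 (τ=3/2); S_0(τ)=-1561/320

y_0=-2 y_1=-4 y_2=5 y_3=-5
S(3/2) = -1561/320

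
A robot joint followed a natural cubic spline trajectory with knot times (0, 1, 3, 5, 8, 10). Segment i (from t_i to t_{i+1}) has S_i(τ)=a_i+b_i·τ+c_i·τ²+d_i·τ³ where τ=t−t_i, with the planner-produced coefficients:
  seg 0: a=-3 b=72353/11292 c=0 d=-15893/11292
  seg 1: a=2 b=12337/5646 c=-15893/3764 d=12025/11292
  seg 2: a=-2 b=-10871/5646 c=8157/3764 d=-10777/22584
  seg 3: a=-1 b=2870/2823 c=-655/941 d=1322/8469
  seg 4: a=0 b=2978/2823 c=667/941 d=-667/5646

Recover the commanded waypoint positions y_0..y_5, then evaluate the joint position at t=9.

y_0=-3 y_1=2 y_2=-2 y_3=-1 y_4=0 y_5=4
S(9) = 3097/1882

y_0 = S_0(0) = a_0 = -3
y_1 = S_1(0) = a_1 = 2
y_2 = S_2(0) = a_2 = -2
y_3 = S_3(0) = a_3 = -1
y_4 = S_4(0) = a_4 = 0
y_5 = S_4(2) = 4
t_q=9 is in segment 4 (τ=1); S_4(τ)=3097/1882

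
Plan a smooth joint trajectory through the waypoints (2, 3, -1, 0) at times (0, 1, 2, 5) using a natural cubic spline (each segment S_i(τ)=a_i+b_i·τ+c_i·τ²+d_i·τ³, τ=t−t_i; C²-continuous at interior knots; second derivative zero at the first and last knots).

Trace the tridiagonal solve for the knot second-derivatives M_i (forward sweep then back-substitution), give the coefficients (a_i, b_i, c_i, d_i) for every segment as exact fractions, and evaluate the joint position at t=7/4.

Δ: Δ0=1, Δ1=-4, Δ2=1/3
row 1: diag=4, rhs=-30; c'=1/4, d'=-15/2
row 2: denom=8−1·1/4=31/4; d'=(26−1·-15/2)/(31/4)=134/31
back: M2=134/31
back: M1=-15/2−1/4·134/31=-266/31
M: M0=0, M1=-266/31, M2=134/31, M3=0
seg 0: a=2, c=M0/2=0, d=(M1−M0)/(6·1)=-133/93, b=Δ0−h0·(2M0+M1)/6=226/93
seg 1: a=3, c=M1/2=-133/31, d=(M2−M1)/(6·1)=200/93, b=Δ1−h1·(2M1+M2)/6=-173/93
seg 2: a=-1, c=M2/2=67/31, d=(M3−M2)/(6·3)=-67/279, b=Δ2−h2·(2M2+M3)/6=-371/93
t_q=7/4 → seg 1, τ=3/4; S=3+-173/93·τ+-133/31·τ²+200/93·τ³=49/496

  seg 0: a=2 b=226/93 c=0 d=-133/93
  seg 1: a=3 b=-173/93 c=-133/31 d=200/93
  seg 2: a=-1 b=-371/93 c=67/31 d=-67/279
S(7/4) = 49/496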